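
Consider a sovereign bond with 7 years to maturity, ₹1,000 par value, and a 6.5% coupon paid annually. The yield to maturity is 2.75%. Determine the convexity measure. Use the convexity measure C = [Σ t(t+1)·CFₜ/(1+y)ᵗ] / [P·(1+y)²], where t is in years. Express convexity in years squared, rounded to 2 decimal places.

42.71

With y = 0.0275:
  t   CF        PV=CF/(1+0.0275)^t    t·PV        t(t+1)·PV
  1        65.00        63.2603        63.2603         126.5207
  2        65.00        61.5672       123.1345         369.4034
  3        65.00        59.9195       179.7584         719.0335
  4        65.00        58.3158       233.2631       1,166.3155
  5        65.00        56.7550       283.7750       1,702.6503
  6        65.00        55.2360       331.4161       2,319.9128
  7     1,065.00       880.7990     6,165.5927      49,324.7418
  Σ                  1,235.8528     7,380.2002      55,728.5780
P = 1,235.8528.
Convexity = Σ t(t+1)·PV / [P·(1+y)²] = 55,728.5780 / (1,235.8528 × 1.055756) = 42.71177.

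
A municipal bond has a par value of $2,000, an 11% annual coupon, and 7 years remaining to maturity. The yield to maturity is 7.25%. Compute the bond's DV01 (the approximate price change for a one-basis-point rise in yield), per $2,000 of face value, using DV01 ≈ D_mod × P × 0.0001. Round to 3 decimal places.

$1.208

Periodic yield y = 0.0725.
  t   CF        PV=CF/(1+0.0725)^t    t·PV
  1       220.00       205.1282       205.1282
  2       220.00       191.2617       382.5235
  3       220.00       178.3326       534.9978
  4       220.00       166.2775       665.1100
  5       220.00       155.0373       775.1865
  6       220.00       144.5569       867.3415
  7     2,220.00     1,360.1032     9,520.7225
  Σ                  2,400.6975    12,951.0100
P = 2,400.6975; D_Mac = 5.39469 yrs; D_mod = 5.03001 yrs.
DV01 ≈ 5.03001 × 2,400.6975 × 0.0001 = 1.207553.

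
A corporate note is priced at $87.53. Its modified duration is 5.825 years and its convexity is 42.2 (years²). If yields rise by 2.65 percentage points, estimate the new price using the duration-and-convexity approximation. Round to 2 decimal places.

Duration effect: -D_mod·Δy = -5.825 × (+0.0265) = -0.1543625
Convexity effect: ½·C·(Δy)² = 0.5 × 42.2 × (0.0265)² = +0.014817475
ΔP/P ≈ -0.1543625 + 0.014817475 = -0.139545025
New price ≈ 87.53 × (1 - 0.139545025) = 75.31562396175.

$75.32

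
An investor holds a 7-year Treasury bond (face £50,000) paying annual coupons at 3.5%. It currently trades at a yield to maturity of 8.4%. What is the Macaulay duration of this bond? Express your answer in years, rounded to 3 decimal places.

6.202 years

Periodic yield y = 0.084. Discount each cash flow and weight by its year:
  t   CF        PV=CF/(1+0.084)^t    t·PV
  1     1,750.00     1,614.3911     1,614.3911
  2     1,750.00     1,489.2907     2,978.5814
  3     1,750.00     1,373.8844     4,121.6533
  4     1,750.00     1,267.4211     5,069.6842
  5     1,750.00     1,169.2076     5,846.0381
  6     1,750.00     1,078.6048     6,471.6289
  7    51,750.00    29,424.2484   205,969.7390
  Σ                 37,417.0482   232,071.7162
Price P = Σ PV = 37,417.0482.
Macaulay duration = Σ(t·PV) / P = 232,071.7162 / 37,417.0482 = 6.20230 years.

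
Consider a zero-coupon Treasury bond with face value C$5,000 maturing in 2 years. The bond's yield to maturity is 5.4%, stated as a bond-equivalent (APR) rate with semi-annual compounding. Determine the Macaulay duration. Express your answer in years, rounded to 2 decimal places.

A zero-coupon bond has a single cash flow at maturity, so its Macaulay duration equals its maturity: 2 years.
(Equivalently: 4 semi-annual periods ÷ 2 = 2 years.)

2.00 years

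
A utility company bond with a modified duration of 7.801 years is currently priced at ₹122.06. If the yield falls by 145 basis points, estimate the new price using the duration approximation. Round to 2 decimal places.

₹135.87

Duration approximation: ΔP/P ≈ -D_mod · Δy = -7.801 × (-0.0145) = +0.1131145.
New price ≈ 122.06 × (1 + 0.1131145) = 135.86675587.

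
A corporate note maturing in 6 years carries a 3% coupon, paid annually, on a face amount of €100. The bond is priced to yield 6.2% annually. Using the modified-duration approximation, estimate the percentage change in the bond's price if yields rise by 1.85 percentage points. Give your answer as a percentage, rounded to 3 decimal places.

Periodic yield y = 0.062. Modified duration first:
  t   CF        PV=CF/(1+0.062)^t    t·PV
  1         3.00         2.8249         2.8249
  2         3.00         2.6599         5.3199
  3         3.00         2.5047         7.5140
  4         3.00         2.3584         9.4337
  5         3.00         2.2207        11.1037
  6       103.00        71.7943       430.7660
  Σ                     84.3630       466.9621
P = 84.3630; D_Mac = 5.53516 yrs; D_mod = 5.53516/(1+0.062) = 5.21201 yrs.
ΔP/P ≈ -D_mod · Δy = -5.21201 × (+0.0185) = -0.096422 = -9.6422%.

-9.642%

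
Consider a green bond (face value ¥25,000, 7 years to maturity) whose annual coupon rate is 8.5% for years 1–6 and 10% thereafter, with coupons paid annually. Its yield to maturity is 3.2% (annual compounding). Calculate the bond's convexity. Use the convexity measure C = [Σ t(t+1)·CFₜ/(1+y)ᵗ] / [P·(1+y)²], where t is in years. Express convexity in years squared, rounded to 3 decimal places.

With y = 0.032:
  t   CF        PV=CF/(1+0.032)^t    t·PV        t(t+1)·PV
  1     2,125.00     2,059.1085     2,059.1085       4,118.2171
  2     2,125.00     1,995.2602     3,990.5204      11,971.5612
  3     2,125.00     1,933.3917     5,800.1750      23,200.7000
  4     2,125.00     1,873.4415     7,493.7662      37,468.8308
  5     2,125.00     1,815.3503     9,076.7516      54,460.5098
  6     2,125.00     1,759.0604    10,554.3624      73,880.5366
  7    27,500.00    22,058.4409   154,409.0862   1,235,272.6896
  Σ                 33,494.0535   193,383.7703   1,440,373.0451
P = 33,494.0535.
Convexity = Σ t(t+1)·PV / [P·(1+y)²] = 1,440,373.0451 / (33,494.0535 × 1.065024) = 40.37829.

40.378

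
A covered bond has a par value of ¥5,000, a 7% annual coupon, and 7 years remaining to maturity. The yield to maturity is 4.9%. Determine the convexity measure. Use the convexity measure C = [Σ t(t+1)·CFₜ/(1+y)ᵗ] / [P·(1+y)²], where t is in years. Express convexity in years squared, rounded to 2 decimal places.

39.79

With y = 0.049:
  t   CF        PV=CF/(1+0.049)^t    t·PV        t(t+1)·PV
  1       350.00       333.6511       333.6511         667.3022
  2       350.00       318.0659       636.1317       1,908.3952
  3       350.00       303.2086       909.6259       3,638.5037
  4       350.00       289.0454     1,156.1817       5,780.9084
  5       350.00       275.5438     1,377.7189       8,266.3132
  6       350.00       262.6728     1,576.0368      11,032.2579
  7     5,350.00     3,827.5896    26,793.1271     214,345.0170
  Σ                  5,609.7772    32,782.4733     245,638.6977
P = 5,609.7772.
Convexity = Σ t(t+1)·PV / [P·(1+y)²] = 245,638.6977 / (5,609.7772 × 1.100401) = 39.79241.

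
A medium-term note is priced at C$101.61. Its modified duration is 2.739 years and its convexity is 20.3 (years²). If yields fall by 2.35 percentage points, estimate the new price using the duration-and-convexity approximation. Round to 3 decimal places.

Duration effect: -D_mod·Δy = -2.739 × (-0.0235) = +0.0643665
Convexity effect: ½·C·(Δy)² = 0.5 × 20.3 × (-0.0235)² = +0.0056053375
ΔP/P ≈ +0.0643665 + 0.0056053375 = +0.0699718375
New price ≈ 101.61 × (1 + 0.0699718375) = 108.719838408375.

C$108.720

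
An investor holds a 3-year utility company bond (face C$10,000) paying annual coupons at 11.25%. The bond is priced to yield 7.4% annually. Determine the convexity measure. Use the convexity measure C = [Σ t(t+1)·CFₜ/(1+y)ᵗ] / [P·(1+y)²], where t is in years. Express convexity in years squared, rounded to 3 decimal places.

9.117

With y = 0.074:
  t   CF        PV=CF/(1+0.074)^t    t·PV        t(t+1)·PV
  1     1,125.00     1,047.4860     1,047.4860       2,094.9721
  2     1,125.00       975.3129     1,950.6258       5,851.8773
  3    11,125.00     8,980.2241    26,940.6724     107,762.6895
  Σ                 11,003.0230    29,938.7842     115,709.5388
P = 11,003.0230.
Convexity = Σ t(t+1)·PV / [P·(1+y)²] = 115,709.5388 / (11,003.0230 × 1.153476) = 9.11693.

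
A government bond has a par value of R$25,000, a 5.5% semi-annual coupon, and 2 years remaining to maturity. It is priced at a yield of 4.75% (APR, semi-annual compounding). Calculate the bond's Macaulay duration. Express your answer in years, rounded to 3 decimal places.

1.922 years

Periodic yield y = 0.02375. Discount each cash flow and weight by its period:
  t   CF        PV=CF/(1+0.02375)^t    t·PV
  1       687.50       671.5507       671.5507
  2       687.50       655.9714     1,311.9427
  3       687.50       640.7535     1,922.2604
  4    25,687.50    23,385.4742    93,541.8967
  Σ                 25,353.7496    97,447.6504
Price P = Σ PV = 25,353.7496.
Macaulay duration = Σ(t·PV) / P = 97,447.6504 / 25,353.7496 = 3.84352 half-year periods.
In years: 3.84352 / 2 = 1.92176 years.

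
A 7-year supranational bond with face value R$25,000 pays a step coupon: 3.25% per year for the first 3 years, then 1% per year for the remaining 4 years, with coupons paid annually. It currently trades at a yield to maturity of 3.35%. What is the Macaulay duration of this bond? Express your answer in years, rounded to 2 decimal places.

6.44 years

Periodic yield y = 0.0335. Discount each cash flow and weight by its year:
  t   CF        PV=CF/(1+0.0335)^t    t·PV
  1       812.50       786.1635       786.1635
  2       812.50       760.6807     1,521.3614
  3       812.50       736.0239     2,208.0718
  4       250.00       219.1281       876.5124
  5       250.00       212.0253     1,060.1263
  6       250.00       205.1526     1,230.9159
  7    25,250.00    20,048.7830   140,341.4812
  Σ                 22,967.9572   148,024.6325
Price P = Σ PV = 22,967.9572.
Macaulay duration = Σ(t·PV) / P = 148,024.6325 / 22,967.9572 = 6.44483 years.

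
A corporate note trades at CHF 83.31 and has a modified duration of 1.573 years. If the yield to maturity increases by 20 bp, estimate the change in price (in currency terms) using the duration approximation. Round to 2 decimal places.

Duration approximation: ΔP/P ≈ -D_mod · Δy = -1.573 × (+0.002) = -0.003146.
ΔP ≈ 83.31 × (-0.003146) = -0.26209326.

-CHF 0.26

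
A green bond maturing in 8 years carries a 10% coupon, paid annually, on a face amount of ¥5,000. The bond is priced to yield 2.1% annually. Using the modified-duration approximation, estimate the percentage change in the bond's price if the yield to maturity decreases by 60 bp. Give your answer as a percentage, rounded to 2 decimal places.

Periodic yield y = 0.021. Modified duration first:
  t   CF        PV=CF/(1+0.021)^t    t·PV
  1       500.00       489.7160       489.7160
  2       500.00       479.6435       959.2869
  3       500.00       469.7781     1,409.3343
  4       500.00       460.1157     1,840.4627
  5       500.00       450.6520     2,253.2600
  6       500.00       441.3829     2,648.2977
  7       500.00       432.3046     3,026.1319
  8     5,500.00     4,657.5417    37,260.3337
  Σ                  7,881.1344    49,886.8231
P = 7,881.1344; D_Mac = 6.32990 yrs; D_mod = 6.32990/(1+0.021) = 6.19971 yrs.
ΔP/P ≈ -D_mod · Δy = -6.19971 × (-0.006) = +0.037198 = +3.7198%.

+3.72%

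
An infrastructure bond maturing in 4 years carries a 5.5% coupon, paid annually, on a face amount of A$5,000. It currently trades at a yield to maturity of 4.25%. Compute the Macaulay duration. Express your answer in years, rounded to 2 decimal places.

3.71 years

Periodic yield y = 0.0425. Discount each cash flow and weight by its year:
  t   CF        PV=CF/(1+0.0425)^t    t·PV
  1       275.00       263.7890       263.7890
  2       275.00       253.0350       506.0700
  3       275.00       242.7194       728.1582
  4     5,275.00     4,465.9948    17,863.9790
  Σ                  5,225.5381    19,361.9962
Price P = Σ PV = 5,225.5381.
Macaulay duration = Σ(t·PV) / P = 19,361.9962 / 5,225.5381 = 3.70526 years.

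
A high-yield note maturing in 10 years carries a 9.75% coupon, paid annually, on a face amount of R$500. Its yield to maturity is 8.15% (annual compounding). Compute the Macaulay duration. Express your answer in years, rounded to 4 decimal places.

6.9819 years

Periodic yield y = 0.0815. Discount each cash flow and weight by its year:
  t   CF        PV=CF/(1+0.0815)^t    t·PV
  1        48.75        45.0763        45.0763
  2        48.75        41.6794        83.3588
  3        48.75        38.5385       115.6156
  4        48.75        35.6343       142.5373
  5        48.75        32.9490       164.7449
  6        48.75        30.4660       182.7960
  7        48.75        28.1701       197.1910
  8        48.75        26.0473       208.3783
  9        48.75        24.0844       216.7596
  10      548.75       250.6740     2,506.7400
  Σ                    553.3194     3,863.1978
Price P = Σ PV = 553.3194.
Macaulay duration = Σ(t·PV) / P = 3,863.1978 / 553.3194 = 6.98186 years.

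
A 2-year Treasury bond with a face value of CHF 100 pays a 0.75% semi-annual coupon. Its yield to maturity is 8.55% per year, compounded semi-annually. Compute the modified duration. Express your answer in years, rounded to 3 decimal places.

Periodic yield y = 0.04275. First find Macaulay duration:
  t   CF        PV=CF/(1+0.04275)^t    t·PV
  1        0.375         0.3596         0.3596
  2        0.375         0.3449         0.6898
  3        0.375         0.3307         0.9922
  4      100.375        84.8994       339.5977
  Σ                     85.9347       341.6393
P = 85.9347; Macaulay duration = 341.6393 / 85.9347 = 3.97557 half-year periods = 1.98778 years.
Modified duration = D_Mac / (1 + y) = 1.98778 / 1.04275 = 1.90629 years.

1.906 years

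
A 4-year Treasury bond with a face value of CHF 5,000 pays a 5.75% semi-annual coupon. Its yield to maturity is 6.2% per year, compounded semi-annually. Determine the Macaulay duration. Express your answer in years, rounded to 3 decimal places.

Periodic yield y = 0.031. Discount each cash flow and weight by its period:
  t   CF        PV=CF/(1+0.031)^t    t·PV
  1       143.75       139.4277       139.4277
  2       143.75       135.2354       270.4709
  3       143.75       131.1692       393.5076
  4       143.75       127.2252       508.9009
  5       143.75       123.3998       616.9991
  6       143.75       119.6894       718.1367
  7       143.75       116.0906       812.6345
  8     5,143.75     4,029.1230    32,232.9843
  Σ                  4,921.3605    35,693.0617
Price P = Σ PV = 4,921.3605.
Macaulay duration = Σ(t·PV) / P = 35,693.0617 / 4,921.3605 = 7.25268 half-year periods.
In years: 7.25268 / 2 = 3.62634 years.

3.626 years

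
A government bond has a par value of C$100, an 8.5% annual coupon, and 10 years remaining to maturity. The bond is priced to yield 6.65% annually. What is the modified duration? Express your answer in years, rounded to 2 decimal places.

6.85 years

Periodic yield y = 0.0665. First find Macaulay duration:
  t   CF        PV=CF/(1+0.0665)^t    t·PV
  1         8.50         7.9700         7.9700
  2         8.50         7.4730        14.9461
  3         8.50         7.0071        21.0212
  4         8.50         6.5702        26.2806
  5         8.50         6.1605        30.8024
  6         8.50         5.7764        34.6581
  7         8.50         5.4162        37.9132
  8         8.50         5.0785        40.6277
  9         8.50         4.7618        42.8562
  10      108.50        56.9930       569.9295
  Σ                    113.2065       827.0050
P = 113.2065; Macaulay duration = 827.0050 / 113.2065 = 7.30528 years.
Modified duration = D_Mac / (1 + y) = 7.30528 / 1.0665 = 6.84977 years.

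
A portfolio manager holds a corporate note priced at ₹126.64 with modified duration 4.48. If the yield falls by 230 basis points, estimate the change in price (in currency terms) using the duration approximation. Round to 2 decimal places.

Duration approximation: ΔP/P ≈ -D_mod · Δy = -4.48 × (-0.023) = +0.103040.
ΔP ≈ 126.64 × (+0.103040) = +13.0489856.

+₹13.05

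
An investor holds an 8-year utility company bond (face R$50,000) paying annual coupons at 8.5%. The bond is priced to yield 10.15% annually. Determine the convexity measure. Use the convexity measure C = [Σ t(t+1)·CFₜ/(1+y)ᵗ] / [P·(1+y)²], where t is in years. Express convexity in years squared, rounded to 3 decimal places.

With y = 0.1015:
  t   CF        PV=CF/(1+0.1015)^t    t·PV        t(t+1)·PV
  1     4,250.00     3,858.3749     3,858.3749       7,716.7499
  2     4,250.00     3,502.8370     7,005.6740      21,017.0219
  3     4,250.00     3,180.0608     9,540.1824      38,160.7298
  4     4,250.00     2,887.0275    11,548.1101      57,740.5505
  5     4,250.00     2,620.9964    13,104.9819      78,629.8917
  6     4,250.00     2,379.4792    14,276.8755      99,938.1283
  7     4,250.00     2,160.2172    15,121.5204     120,972.1632
  8    54,250.00    25,033.6243   200,268.9946   1,802,420.9516
  Σ                 45,622.6174   274,724.7139   2,226,596.1869
P = 45,622.6174.
Convexity = Σ t(t+1)·PV / [P·(1+y)²] = 2,226,596.1869 / (45,622.6174 × 1.213302) = 40.22465.

40.225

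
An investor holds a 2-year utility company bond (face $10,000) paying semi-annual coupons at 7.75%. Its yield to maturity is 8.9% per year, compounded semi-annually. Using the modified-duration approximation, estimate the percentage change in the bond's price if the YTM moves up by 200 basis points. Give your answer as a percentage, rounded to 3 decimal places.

Periodic yield y = 0.0445. Modified duration first:
  t   CF        PV=CF/(1+0.0445)^t    t·PV
  1       387.50       370.9909       370.9909
  2       387.50       355.1852       710.3703
  3       387.50       340.0528     1,020.1584
  4    10,387.50     8,727.2468    34,908.9873
  Σ                  9,793.4757    37,010.5070
P = 9,793.4757; D_Mac = 3.77910 half-year periods = 1.88955 yrs; D_mod = 1.88955/(1+0.0445) = 1.80905 yrs.
ΔP/P ≈ -D_mod · Δy = -1.80905 × (+0.02) = -0.036181 = -3.6181%.

-3.618%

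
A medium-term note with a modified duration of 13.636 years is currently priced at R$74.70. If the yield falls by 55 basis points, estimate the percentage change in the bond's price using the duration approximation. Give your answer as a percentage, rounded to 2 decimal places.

Duration approximation: ΔP/P ≈ -D_mod · Δy = -13.636 × (-0.0055) = +0.074998.
As a percentage: +7.4998%.

+7.50%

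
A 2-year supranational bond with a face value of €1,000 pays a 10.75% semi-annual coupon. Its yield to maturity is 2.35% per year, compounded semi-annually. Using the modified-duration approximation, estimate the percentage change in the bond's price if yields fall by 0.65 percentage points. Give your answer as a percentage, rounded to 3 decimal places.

Periodic yield y = 0.01175. Modified duration first:
  t   CF        PV=CF/(1+0.01175)^t    t·PV
  1        53.75        53.1258        53.1258
  2        53.75        52.5088       105.0176
  3        53.75        51.8990       155.6969
  4     1,053.75     1,005.6451     4,022.5803
  Σ                  1,163.1786     4,336.4206
P = 1,163.1786; D_Mac = 3.72808 half-year periods = 1.86404 yrs; D_mod = 1.86404/(1+0.01175) = 1.84239 yrs.
ΔP/P ≈ -D_mod · Δy = -1.84239 × (-0.0065) = +0.011976 = +1.1976%.

+1.198%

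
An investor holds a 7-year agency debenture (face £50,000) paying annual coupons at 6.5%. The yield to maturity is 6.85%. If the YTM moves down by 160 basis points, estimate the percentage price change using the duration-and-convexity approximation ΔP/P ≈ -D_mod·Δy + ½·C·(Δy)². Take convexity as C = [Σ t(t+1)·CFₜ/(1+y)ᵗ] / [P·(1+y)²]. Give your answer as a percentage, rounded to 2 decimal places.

With y = 0.0685:
  t   CF        PV=CF/(1+0.0685)^t    t·PV        t(t+1)·PV
  1     3,250.00     3,041.6472     3,041.6472       6,083.2943
  2     3,250.00     2,846.6515     5,693.3031      17,079.9092
  3     3,250.00     2,664.1568     7,992.4704      31,969.8816
  4     3,250.00     2,493.3615     9,973.4461      49,867.2307
  5     3,250.00     2,333.5157    11,667.5785      70,005.4712
  6     3,250.00     2,183.9174    13,103.5042      91,724.5294
  7    53,250.00    33,488.6721   234,420.7044   1,875,365.6353
  Σ                 49,051.9222   285,892.6539   2,142,095.9517
P = 49,051.9222; D_Mac = 5.82837 yrs; D_mod = 5.45472 yrs; C = 38.25021.
Duration effect: -5.45472 × (-0.016) = +0.087276
Convexity effect: 0.5 × 38.25021 × (-0.016)² = +0.0048960
ΔP/P ≈ +0.087276 + 0.0048960 = +0.092172 = +9.2172%.

+9.22%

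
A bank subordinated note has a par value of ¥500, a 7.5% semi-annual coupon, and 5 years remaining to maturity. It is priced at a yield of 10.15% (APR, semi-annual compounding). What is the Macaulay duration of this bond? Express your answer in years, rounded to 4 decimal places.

Periodic yield y = 0.05075. Discount each cash flow and weight by its period:
  t   CF        PV=CF/(1+0.05075)^t    t·PV
  1        18.75        17.8444        17.8444
  2        18.75        16.9825        33.9651
  3        18.75        16.1623        48.4869
  4        18.75        15.3817        61.5267
  5        18.75        14.6388        73.1938
  6        18.75        13.9317        83.5903
  7        18.75        13.2588        92.8119
  8        18.75        12.6185       100.9476
  9        18.75        12.0090       108.0810
  10      518.75       316.2016     3,162.0164
  Σ                    449.0293     3,782.4641
Price P = Σ PV = 449.0293.
Macaulay duration = Σ(t·PV) / P = 3,782.4641 / 449.0293 = 8.42365 half-year periods.
In years: 8.42365 / 2 = 4.21182 years.

4.2118 years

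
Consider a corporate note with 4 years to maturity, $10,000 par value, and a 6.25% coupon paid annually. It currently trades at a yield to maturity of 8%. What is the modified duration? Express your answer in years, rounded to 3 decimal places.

Periodic yield y = 0.08. First find Macaulay duration:
  t   CF        PV=CF/(1+0.08)^t    t·PV
  1       625.00       578.7037       578.7037
  2       625.00       535.8368     1,071.6735
  3       625.00       496.1452     1,488.4355
  4    10,625.00     7,809.6922    31,238.7687
  Σ                  9,420.3778    34,377.5814
P = 9,420.3778; Macaulay duration = 34,377.5814 / 9,420.3778 = 3.64928 years.
Modified duration = D_Mac / (1 + y) = 3.64928 / 1.08 = 3.37896 years.

3.379 years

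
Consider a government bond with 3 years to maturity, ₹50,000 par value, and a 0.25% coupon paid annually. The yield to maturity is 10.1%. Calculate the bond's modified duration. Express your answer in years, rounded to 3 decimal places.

2.717 years

Periodic yield y = 0.101. First find Macaulay duration:
  t   CF        PV=CF/(1+0.101)^t    t·PV
  1       125.00       113.5332       113.5332
  2       125.00       103.1182       206.2364
  3    50,125.00    37,557.1327   112,671.3981
  Σ                 37,773.7841   112,991.1677
P = 37,773.7841; Macaulay duration = 112,991.1677 / 37,773.7841 = 2.99126 years.
Modified duration = D_Mac / (1 + y) = 2.99126 / 1.101 = 2.71686 years.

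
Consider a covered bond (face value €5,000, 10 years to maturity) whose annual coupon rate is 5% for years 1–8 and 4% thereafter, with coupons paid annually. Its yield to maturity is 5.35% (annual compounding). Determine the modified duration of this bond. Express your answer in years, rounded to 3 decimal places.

7.651 years

Periodic yield y = 0.0535. First find Macaulay duration:
  t   CF        PV=CF/(1+0.0535)^t    t·PV
  1       250.00       237.3042       237.3042
  2       250.00       225.2532       450.5064
  3       250.00       213.8141       641.4424
  4       250.00       202.9560       811.8239
  5       250.00       192.6492       963.2462
  6       250.00       182.8659     1,097.1955
  7       250.00       173.5794     1,215.0559
  8       250.00       164.7645     1,318.1161
  9       200.00       125.1178     1,126.0603
  10    5,200.00     3,087.8624    30,878.6244
  Σ                  4,806.1668    38,739.3753
P = 4,806.1668; Macaulay duration = 38,739.3753 / 4,806.1668 = 8.06035 years.
Modified duration = D_Mac / (1 + y) = 8.06035 / 1.0535 = 7.65102 years.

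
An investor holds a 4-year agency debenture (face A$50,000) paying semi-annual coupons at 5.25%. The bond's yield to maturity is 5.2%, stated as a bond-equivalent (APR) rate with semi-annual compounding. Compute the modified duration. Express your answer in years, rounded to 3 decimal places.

3.567 years

Periodic yield y = 0.026. First find Macaulay duration:
  t   CF        PV=CF/(1+0.026)^t    t·PV
  1     1,312.50     1,279.2398     1,279.2398
  2     1,312.50     1,246.8224     2,493.6448
  3     1,312.50     1,215.2265     3,645.6795
  4     1,312.50     1,184.4313     4,737.7251
  5     1,312.50     1,154.4165     5,772.0823
  6     1,312.50     1,125.1622     6,750.9734
  7     1,312.50     1,096.6494     7,676.5455
  8    51,312.50    41,787.2978   334,298.3825
  Σ                 50,089.2458   366,654.2728
P = 50,089.2458; Macaulay duration = 366,654.2728 / 50,089.2458 = 7.32002 half-year periods = 3.66001 years.
Modified duration = D_Mac / (1 + y) = 3.66001 / 1.026 = 3.56726 years.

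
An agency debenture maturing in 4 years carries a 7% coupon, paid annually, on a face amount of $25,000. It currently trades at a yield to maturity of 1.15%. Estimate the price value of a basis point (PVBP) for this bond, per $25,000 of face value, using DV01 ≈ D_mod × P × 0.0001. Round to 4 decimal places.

Periodic yield y = 0.0115.
  t   CF        PV=CF/(1+0.0115)^t    t·PV
  1     1,750.00     1,730.1038     1,730.1038
  2     1,750.00     1,710.4338     3,420.8676
  3     1,750.00     1,690.9875     5,072.9624
  4    26,750.00    25,554.0793   102,216.3171
  Σ                 30,685.6044   112,440.2510
P = 30,685.6044; D_Mac = 3.66427 yrs; D_mod = 3.62261 yrs.
DV01 ≈ 3.62261 × 30,685.6044 × 0.0001 = 11.116189.

$11.1162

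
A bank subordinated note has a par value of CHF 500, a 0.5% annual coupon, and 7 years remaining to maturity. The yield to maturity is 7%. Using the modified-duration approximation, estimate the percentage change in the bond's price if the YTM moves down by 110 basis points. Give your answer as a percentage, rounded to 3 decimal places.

Periodic yield y = 0.07. Modified duration first:
  t   CF        PV=CF/(1+0.07)^t    t·PV
  1         2.50         2.3364         2.3364
  2         2.50         2.1836         4.3672
  3         2.50         2.0407         6.1222
  4         2.50         1.9072         7.6290
  5         2.50         1.7825         8.9123
  6         2.50         1.6659         9.9951
  7       502.50       312.9317     2,190.5222
  Σ                    324.8481     2,229.8845
P = 324.8481; D_Mac = 6.86439 yrs; D_mod = 6.86439/(1+0.07) = 6.41532 yrs.
ΔP/P ≈ -D_mod · Δy = -6.41532 × (-0.011) = +0.070569 = +7.0569%.

+7.057%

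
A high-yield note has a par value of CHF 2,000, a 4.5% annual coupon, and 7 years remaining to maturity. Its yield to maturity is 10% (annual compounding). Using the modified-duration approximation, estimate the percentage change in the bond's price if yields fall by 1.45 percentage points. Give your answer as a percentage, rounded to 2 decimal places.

+7.89%

Periodic yield y = 0.1. Modified duration first:
  t   CF        PV=CF/(1+0.1)^t    t·PV
  1        90.00        81.8182        81.8182
  2        90.00        74.3802       148.7603
  3        90.00        67.6183       202.8550
  4        90.00        61.4712       245.8848
  5        90.00        55.8829       279.4146
  6        90.00        50.8027       304.8159
  7     2,090.00     1,072.5005     7,507.5033
  Σ                  1,464.4739     8,771.0521
P = 1,464.4739; D_Mac = 5.98922 yrs; D_mod = 5.98922/(1+0.1) = 5.44474 yrs.
ΔP/P ≈ -D_mod · Δy = -5.44474 × (-0.0145) = +0.078949 = +7.8949%.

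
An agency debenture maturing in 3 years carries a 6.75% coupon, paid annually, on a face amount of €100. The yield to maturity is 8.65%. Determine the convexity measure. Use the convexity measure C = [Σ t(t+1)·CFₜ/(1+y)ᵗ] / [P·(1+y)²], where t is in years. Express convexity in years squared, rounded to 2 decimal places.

9.31

With y = 0.0865:
  t   CF        PV=CF/(1+0.0865)^t    t·PV        t(t+1)·PV
  1         6.75         6.2126         6.2126          12.4252
  2         6.75         5.7180        11.4360          34.3080
  3       106.75        83.2298       249.6893         998.7572
  Σ                     95.1604       267.3379       1,045.4905
P = 95.1604.
Convexity = Σ t(t+1)·PV / [P·(1+y)²] = 1,045.4905 / (95.1604 × 1.180482) = 9.30689.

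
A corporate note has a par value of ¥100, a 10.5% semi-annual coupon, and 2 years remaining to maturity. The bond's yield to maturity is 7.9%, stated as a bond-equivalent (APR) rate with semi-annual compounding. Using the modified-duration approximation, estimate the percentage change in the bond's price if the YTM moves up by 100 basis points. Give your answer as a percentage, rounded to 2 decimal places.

-1.79%

Periodic yield y = 0.0395. Modified duration first:
  t   CF        PV=CF/(1+0.0395)^t    t·PV
  1         5.25         5.0505         5.0505
  2         5.25         4.8586         9.7172
  3         5.25         4.6740        14.0219
  4       105.25        90.1414       360.5655
  Σ                    104.7244       389.3551
P = 104.7244; D_Mac = 3.71790 half-year periods = 1.85895 yrs; D_mod = 1.85895/(1+0.0395) = 1.78831 yrs.
ΔP/P ≈ -D_mod · Δy = -1.78831 × (+0.01) = -0.017883 = -1.7883%.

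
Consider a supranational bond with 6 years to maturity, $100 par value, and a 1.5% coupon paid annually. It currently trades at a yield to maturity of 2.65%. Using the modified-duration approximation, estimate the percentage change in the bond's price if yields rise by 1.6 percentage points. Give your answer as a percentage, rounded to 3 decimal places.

Periodic yield y = 0.0265. Modified duration first:
  t   CF        PV=CF/(1+0.0265)^t    t·PV
  1         1.50         1.4613         1.4613
  2         1.50         1.4236         2.8471
  3         1.50         1.3868         4.1604
  4         1.50         1.3510         5.4040
  5         1.50         1.3161         6.5806
  6       101.50        86.7586       520.5513
  Σ                     93.6973       541.0047
P = 93.6973; D_Mac = 5.77396 yrs; D_mod = 5.77396/(1+0.0265) = 5.62490 yrs.
ΔP/P ≈ -D_mod · Δy = -5.62490 × (+0.016) = -0.089998 = -8.9998%.

-9.000%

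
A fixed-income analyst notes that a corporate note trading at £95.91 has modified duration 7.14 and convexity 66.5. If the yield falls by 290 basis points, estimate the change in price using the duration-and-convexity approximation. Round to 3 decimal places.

+£22.541

Duration effect: -D_mod·Δy = -7.14 × (-0.029) = +0.207060
Convexity effect: ½·C·(Δy)² = 0.5 × 66.5 × (-0.029)² = +0.02796325
ΔP/P ≈ +0.207060 + 0.02796325 = +0.23502325
ΔP ≈ 95.91 × (+0.23502325) = +22.5410799075.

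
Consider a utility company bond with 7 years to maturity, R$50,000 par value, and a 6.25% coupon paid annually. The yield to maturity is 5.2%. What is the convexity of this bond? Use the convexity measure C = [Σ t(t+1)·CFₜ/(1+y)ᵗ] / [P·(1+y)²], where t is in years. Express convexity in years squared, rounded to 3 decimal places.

40.257

With y = 0.052:
  t   CF        PV=CF/(1+0.052)^t    t·PV        t(t+1)·PV
  1     3,125.00     2,970.5323     2,970.5323       5,941.0646
  2     3,125.00     2,823.6999     5,647.3998      16,942.1995
  3     3,125.00     2,684.1254     8,052.3762      32,209.5048
  4     3,125.00     2,551.4500    10,205.8000      51,029.0000
  5     3,125.00     2,425.3327    12,126.6635      72,759.9811
  6     3,125.00     2,305.4493    13,832.6960      96,828.8721
  7    53,125.00    37,255.3600   260,787.5200   2,086,300.1599
  Σ                 53,015.9497   313,622.9879   2,362,010.7821
P = 53,015.9497.
Convexity = Σ t(t+1)·PV / [P·(1+y)²] = 2,362,010.7821 / (53,015.9497 × 1.106704) = 40.25723.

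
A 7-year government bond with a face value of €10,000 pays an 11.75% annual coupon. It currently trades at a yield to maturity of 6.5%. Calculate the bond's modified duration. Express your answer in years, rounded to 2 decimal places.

Periodic yield y = 0.065. First find Macaulay duration:
  t   CF        PV=CF/(1+0.065)^t    t·PV
  1     1,175.00     1,103.2864     1,103.2864
  2     1,175.00     1,035.9497     2,071.8993
  3     1,175.00       972.7227     2,918.1680
  4     1,175.00       913.3546     3,653.4185
  5     1,175.00       857.6100     4,288.0499
  6     1,175.00       805.2676     4,831.6055
  7    11,175.00     7,191.1820    50,338.2737
  Σ                 12,879.3729    69,204.7014
P = 12,879.3729; Macaulay duration = 69,204.7014 / 12,879.3729 = 5.37330 years.
Modified duration = D_Mac / (1 + y) = 5.37330 / 1.065 = 5.04535 years.

5.05 years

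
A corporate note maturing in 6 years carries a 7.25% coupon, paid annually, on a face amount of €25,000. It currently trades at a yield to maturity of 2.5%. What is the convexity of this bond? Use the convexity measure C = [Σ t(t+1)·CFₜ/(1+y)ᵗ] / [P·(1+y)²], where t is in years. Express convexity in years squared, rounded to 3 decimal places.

With y = 0.025:
  t   CF        PV=CF/(1+0.025)^t    t·PV        t(t+1)·PV
  1     1,812.50     1,768.2927     1,768.2927       3,536.5854
  2     1,812.50     1,725.1636     3,450.3272      10,350.9816
  3     1,812.50     1,683.0864     5,049.2593      20,197.0372
  4     1,812.50     1,642.0355     6,568.1422      32,840.7109
  5     1,812.50     1,601.9859     8,009.9295      48,059.5769
  6    26,812.50    23,120.3347   138,722.0083     971,054.0582
  Σ                 31,540.8989   163,567.9591   1,086,038.9501
P = 31,540.8989.
Convexity = Σ t(t+1)·PV / [P·(1+y)²] = 1,086,038.9501 / (31,540.8989 × 1.050625) = 32.77356.

32.774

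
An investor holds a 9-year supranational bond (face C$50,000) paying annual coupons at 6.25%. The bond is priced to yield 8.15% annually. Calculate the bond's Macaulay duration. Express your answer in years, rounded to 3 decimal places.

Periodic yield y = 0.0815. Discount each cash flow and weight by its year:
  t   CF        PV=CF/(1+0.0815)^t    t·PV
  1     3,125.00     2,889.5053     2,889.5053
  2     3,125.00     2,671.7571     5,343.5142
  3     3,125.00     2,470.4180     7,411.2541
  4     3,125.00     2,284.2515     9,137.0062
  5     3,125.00     2,112.1142    10,560.5712
  6     3,125.00     1,952.9489    11,717.6934
  7     3,125.00     1,805.7780    12,640.4459
  8     3,125.00     1,669.6976    13,357.5811
  9    53,125.00    26,245.8250   236,212.4252
  Σ                 44,102.2958   309,269.9965
Price P = Σ PV = 44,102.2958.
Macaulay duration = Σ(t·PV) / P = 309,269.9965 / 44,102.2958 = 7.01256 years.

7.013 years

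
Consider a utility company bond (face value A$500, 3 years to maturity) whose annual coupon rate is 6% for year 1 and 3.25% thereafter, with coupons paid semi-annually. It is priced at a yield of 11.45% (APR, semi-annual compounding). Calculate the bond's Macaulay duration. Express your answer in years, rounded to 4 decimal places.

2.8000 years

Periodic yield y = 0.05725. Discount each cash flow and weight by its period:
  t   CF        PV=CF/(1+0.05725)^t    t·PV
  1       15.000        14.1878        14.1878
  2       15.000        13.4195        26.8390
  3        8.125         6.8753        20.6258
  4        8.125         6.5030        26.0119
  5        8.125         6.1508        30.7542
  6      508.125       363.8349     2,183.0096
  Σ                    410.9713     2,301.4283
Price P = Σ PV = 410.9713.
Macaulay duration = Σ(t·PV) / P = 2,301.4283 / 410.9713 = 5.59997 half-year periods.
In years: 5.59997 / 2 = 2.79999 years.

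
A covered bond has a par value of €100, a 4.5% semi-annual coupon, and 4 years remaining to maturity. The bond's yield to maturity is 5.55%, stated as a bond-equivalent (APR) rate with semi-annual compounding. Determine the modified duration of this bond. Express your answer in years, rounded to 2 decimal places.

Periodic yield y = 0.02775. First find Macaulay duration:
  t   CF        PV=CF/(1+0.02775)^t    t·PV
  1         2.25         2.1892         2.1892
  2         2.25         2.1301         4.2603
  3         2.25         2.0726         6.2179
  4         2.25         2.0167         8.0666
  5         2.25         1.9622         9.8110
  6         2.25         1.9092        11.4554
  7         2.25         1.8577        13.0037
  8       102.25        82.1417       657.1332
  Σ                     96.2794       712.1374
P = 96.2794; Macaulay duration = 712.1374 / 96.2794 = 7.39657 half-year periods = 3.69828 years.
Modified duration = D_Mac / (1 + y) = 3.69828 / 1.02775 = 3.59843 years.

3.60 years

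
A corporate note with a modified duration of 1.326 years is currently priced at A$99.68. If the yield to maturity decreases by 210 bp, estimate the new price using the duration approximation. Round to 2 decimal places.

A$102.46

Duration approximation: ΔP/P ≈ -D_mod · Δy = -1.326 × (-0.021) = +0.027846.
New price ≈ 99.68 × (1 + 0.027846) = 102.45568928.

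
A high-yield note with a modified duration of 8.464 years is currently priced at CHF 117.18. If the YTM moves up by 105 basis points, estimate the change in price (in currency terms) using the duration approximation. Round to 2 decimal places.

-CHF 10.41

Duration approximation: ΔP/P ≈ -D_mod · Δy = -8.464 × (+0.0105) = -0.088872.
ΔP ≈ 117.18 × (-0.088872) = -10.41402096.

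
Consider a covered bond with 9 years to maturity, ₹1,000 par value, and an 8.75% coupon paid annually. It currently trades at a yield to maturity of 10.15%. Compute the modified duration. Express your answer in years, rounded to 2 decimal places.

5.88 years

Periodic yield y = 0.1015. First find Macaulay duration:
  t   CF        PV=CF/(1+0.1015)^t    t·PV
  1        87.50        79.4371        79.4371
  2        87.50        72.1172       144.2345
  3        87.50        65.4718       196.4155
  4        87.50        59.4388       237.7552
  5        87.50        53.9617       269.8085
  6        87.50        48.9893       293.9357
  7        87.50        44.4751       311.3254
  8        87.50        40.3768       323.0145
  9     1,087.50       455.5843     4,100.2587
  Σ                    919.8522     5,956.1851
P = 919.8522; Macaulay duration = 5,956.1851 / 919.8522 = 6.47515 years.
Modified duration = D_Mac / (1 + y) = 6.47515 / 1.1015 = 5.87849 years.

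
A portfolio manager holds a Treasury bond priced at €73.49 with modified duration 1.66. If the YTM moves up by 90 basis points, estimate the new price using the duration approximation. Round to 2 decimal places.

Duration approximation: ΔP/P ≈ -D_mod · Δy = -1.66 × (+0.009) = -0.014940.
New price ≈ 73.49 × (1 - 0.014940) = 72.3920594.

€72.39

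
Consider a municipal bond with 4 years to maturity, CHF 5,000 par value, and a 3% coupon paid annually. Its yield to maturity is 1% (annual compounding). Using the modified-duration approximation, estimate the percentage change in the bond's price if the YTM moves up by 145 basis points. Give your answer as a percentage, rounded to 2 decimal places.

-5.51%

Periodic yield y = 0.01. Modified duration first:
  t   CF        PV=CF/(1+0.01)^t    t·PV
  1       150.00       148.5149       148.5149
  2       150.00       147.0444       294.0888
  3       150.00       145.5885       436.7656
  4     5,150.00     4,949.0488    19,796.1951
  Σ                  5,390.1966    20,675.5643
P = 5,390.1966; D_Mac = 3.83577 yrs; D_mod = 3.83577/(1+0.01) = 3.79779 yrs.
ΔP/P ≈ -D_mod · Δy = -3.79779 × (+0.0145) = -0.055068 = -5.5068%.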